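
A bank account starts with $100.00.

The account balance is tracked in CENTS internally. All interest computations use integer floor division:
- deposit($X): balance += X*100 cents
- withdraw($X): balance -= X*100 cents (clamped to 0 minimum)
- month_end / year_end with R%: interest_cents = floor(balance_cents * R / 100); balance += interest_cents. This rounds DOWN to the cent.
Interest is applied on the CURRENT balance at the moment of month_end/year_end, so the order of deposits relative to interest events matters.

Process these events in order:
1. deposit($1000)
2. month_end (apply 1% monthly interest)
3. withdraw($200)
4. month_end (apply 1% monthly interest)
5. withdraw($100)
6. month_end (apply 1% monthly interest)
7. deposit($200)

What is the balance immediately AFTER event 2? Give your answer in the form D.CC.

Answer: 1111.00

Derivation:
After 1 (deposit($1000)): balance=$1100.00 total_interest=$0.00
After 2 (month_end (apply 1% monthly interest)): balance=$1111.00 total_interest=$11.00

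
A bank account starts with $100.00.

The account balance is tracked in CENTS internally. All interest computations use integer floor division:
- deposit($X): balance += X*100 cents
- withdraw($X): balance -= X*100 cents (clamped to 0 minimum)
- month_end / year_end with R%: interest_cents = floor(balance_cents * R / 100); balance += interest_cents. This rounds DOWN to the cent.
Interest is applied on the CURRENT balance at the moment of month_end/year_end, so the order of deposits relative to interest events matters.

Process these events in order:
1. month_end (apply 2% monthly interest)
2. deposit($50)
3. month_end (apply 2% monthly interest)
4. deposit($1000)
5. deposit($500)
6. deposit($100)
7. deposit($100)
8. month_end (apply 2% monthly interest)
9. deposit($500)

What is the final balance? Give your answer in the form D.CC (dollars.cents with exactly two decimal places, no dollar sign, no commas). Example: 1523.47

Answer: 2392.14

Derivation:
After 1 (month_end (apply 2% monthly interest)): balance=$102.00 total_interest=$2.00
After 2 (deposit($50)): balance=$152.00 total_interest=$2.00
After 3 (month_end (apply 2% monthly interest)): balance=$155.04 total_interest=$5.04
After 4 (deposit($1000)): balance=$1155.04 total_interest=$5.04
After 5 (deposit($500)): balance=$1655.04 total_interest=$5.04
After 6 (deposit($100)): balance=$1755.04 total_interest=$5.04
After 7 (deposit($100)): balance=$1855.04 total_interest=$5.04
After 8 (month_end (apply 2% monthly interest)): balance=$1892.14 total_interest=$42.14
After 9 (deposit($500)): balance=$2392.14 total_interest=$42.14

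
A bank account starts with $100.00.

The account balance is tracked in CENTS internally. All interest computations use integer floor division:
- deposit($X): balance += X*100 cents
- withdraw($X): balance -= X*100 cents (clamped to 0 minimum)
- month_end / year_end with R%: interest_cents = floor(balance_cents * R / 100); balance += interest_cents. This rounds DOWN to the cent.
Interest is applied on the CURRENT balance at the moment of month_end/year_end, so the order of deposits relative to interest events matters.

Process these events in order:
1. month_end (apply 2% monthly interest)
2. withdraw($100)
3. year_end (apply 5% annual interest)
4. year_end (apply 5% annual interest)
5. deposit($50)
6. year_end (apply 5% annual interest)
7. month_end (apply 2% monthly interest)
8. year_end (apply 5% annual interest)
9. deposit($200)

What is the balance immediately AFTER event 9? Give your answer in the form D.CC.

Answer: 258.69

Derivation:
After 1 (month_end (apply 2% monthly interest)): balance=$102.00 total_interest=$2.00
After 2 (withdraw($100)): balance=$2.00 total_interest=$2.00
After 3 (year_end (apply 5% annual interest)): balance=$2.10 total_interest=$2.10
After 4 (year_end (apply 5% annual interest)): balance=$2.20 total_interest=$2.20
After 5 (deposit($50)): balance=$52.20 total_interest=$2.20
After 6 (year_end (apply 5% annual interest)): balance=$54.81 total_interest=$4.81
After 7 (month_end (apply 2% monthly interest)): balance=$55.90 total_interest=$5.90
After 8 (year_end (apply 5% annual interest)): balance=$58.69 total_interest=$8.69
After 9 (deposit($200)): balance=$258.69 total_interest=$8.69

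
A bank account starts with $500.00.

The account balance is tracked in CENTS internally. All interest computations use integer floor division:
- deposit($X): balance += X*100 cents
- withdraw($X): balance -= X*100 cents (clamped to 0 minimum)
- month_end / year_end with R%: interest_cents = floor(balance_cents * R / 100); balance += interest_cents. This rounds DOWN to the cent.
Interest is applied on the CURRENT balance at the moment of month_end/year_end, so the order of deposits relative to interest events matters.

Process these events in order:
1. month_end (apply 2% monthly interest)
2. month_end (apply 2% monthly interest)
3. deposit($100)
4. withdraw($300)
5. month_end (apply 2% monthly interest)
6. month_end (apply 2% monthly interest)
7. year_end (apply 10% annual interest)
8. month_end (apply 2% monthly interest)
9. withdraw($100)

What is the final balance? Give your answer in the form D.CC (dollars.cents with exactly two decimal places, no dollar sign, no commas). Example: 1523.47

After 1 (month_end (apply 2% monthly interest)): balance=$510.00 total_interest=$10.00
After 2 (month_end (apply 2% monthly interest)): balance=$520.20 total_interest=$20.20
After 3 (deposit($100)): balance=$620.20 total_interest=$20.20
After 4 (withdraw($300)): balance=$320.20 total_interest=$20.20
After 5 (month_end (apply 2% monthly interest)): balance=$326.60 total_interest=$26.60
After 6 (month_end (apply 2% monthly interest)): balance=$333.13 total_interest=$33.13
After 7 (year_end (apply 10% annual interest)): balance=$366.44 total_interest=$66.44
After 8 (month_end (apply 2% monthly interest)): balance=$373.76 total_interest=$73.76
After 9 (withdraw($100)): balance=$273.76 total_interest=$73.76

Answer: 273.76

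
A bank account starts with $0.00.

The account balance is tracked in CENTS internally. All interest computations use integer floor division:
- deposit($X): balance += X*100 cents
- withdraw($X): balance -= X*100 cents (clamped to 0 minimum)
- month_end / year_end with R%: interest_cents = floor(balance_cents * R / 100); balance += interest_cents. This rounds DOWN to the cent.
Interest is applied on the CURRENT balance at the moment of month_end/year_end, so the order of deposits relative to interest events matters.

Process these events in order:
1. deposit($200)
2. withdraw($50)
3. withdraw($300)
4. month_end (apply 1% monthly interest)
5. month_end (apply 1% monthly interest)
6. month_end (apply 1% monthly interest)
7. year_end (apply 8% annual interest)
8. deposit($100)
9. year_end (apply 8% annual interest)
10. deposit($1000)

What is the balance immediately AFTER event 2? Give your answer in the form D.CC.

Answer: 150.00

Derivation:
After 1 (deposit($200)): balance=$200.00 total_interest=$0.00
After 2 (withdraw($50)): balance=$150.00 total_interest=$0.00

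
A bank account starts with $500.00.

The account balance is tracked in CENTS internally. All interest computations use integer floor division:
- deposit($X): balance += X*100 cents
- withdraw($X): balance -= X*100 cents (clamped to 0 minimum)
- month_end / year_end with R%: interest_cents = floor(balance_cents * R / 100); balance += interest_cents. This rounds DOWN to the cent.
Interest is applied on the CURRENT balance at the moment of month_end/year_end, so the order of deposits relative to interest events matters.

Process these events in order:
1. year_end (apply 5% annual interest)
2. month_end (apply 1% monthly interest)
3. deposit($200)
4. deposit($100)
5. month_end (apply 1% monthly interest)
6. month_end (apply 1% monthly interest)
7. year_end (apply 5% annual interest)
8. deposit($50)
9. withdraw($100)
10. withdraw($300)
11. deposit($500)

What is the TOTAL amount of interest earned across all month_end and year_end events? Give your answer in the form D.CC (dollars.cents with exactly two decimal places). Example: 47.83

After 1 (year_end (apply 5% annual interest)): balance=$525.00 total_interest=$25.00
After 2 (month_end (apply 1% monthly interest)): balance=$530.25 total_interest=$30.25
After 3 (deposit($200)): balance=$730.25 total_interest=$30.25
After 4 (deposit($100)): balance=$830.25 total_interest=$30.25
After 5 (month_end (apply 1% monthly interest)): balance=$838.55 total_interest=$38.55
After 6 (month_end (apply 1% monthly interest)): balance=$846.93 total_interest=$46.93
After 7 (year_end (apply 5% annual interest)): balance=$889.27 total_interest=$89.27
After 8 (deposit($50)): balance=$939.27 total_interest=$89.27
After 9 (withdraw($100)): balance=$839.27 total_interest=$89.27
After 10 (withdraw($300)): balance=$539.27 total_interest=$89.27
After 11 (deposit($500)): balance=$1039.27 total_interest=$89.27

Answer: 89.27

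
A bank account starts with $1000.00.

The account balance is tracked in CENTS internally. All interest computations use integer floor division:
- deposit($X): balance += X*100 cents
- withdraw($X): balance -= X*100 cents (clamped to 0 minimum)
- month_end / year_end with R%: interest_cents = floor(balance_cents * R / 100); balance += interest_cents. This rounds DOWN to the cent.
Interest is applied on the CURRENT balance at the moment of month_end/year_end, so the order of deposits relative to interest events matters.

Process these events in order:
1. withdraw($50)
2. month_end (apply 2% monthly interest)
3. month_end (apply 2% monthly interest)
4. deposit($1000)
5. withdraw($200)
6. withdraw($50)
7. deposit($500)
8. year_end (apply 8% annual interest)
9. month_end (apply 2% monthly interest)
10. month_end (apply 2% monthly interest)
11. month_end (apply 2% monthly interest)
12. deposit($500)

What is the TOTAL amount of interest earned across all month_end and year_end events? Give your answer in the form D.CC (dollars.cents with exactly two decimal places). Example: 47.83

Answer: 365.40

Derivation:
After 1 (withdraw($50)): balance=$950.00 total_interest=$0.00
After 2 (month_end (apply 2% monthly interest)): balance=$969.00 total_interest=$19.00
After 3 (month_end (apply 2% monthly interest)): balance=$988.38 total_interest=$38.38
After 4 (deposit($1000)): balance=$1988.38 total_interest=$38.38
After 5 (withdraw($200)): balance=$1788.38 total_interest=$38.38
After 6 (withdraw($50)): balance=$1738.38 total_interest=$38.38
After 7 (deposit($500)): balance=$2238.38 total_interest=$38.38
After 8 (year_end (apply 8% annual interest)): balance=$2417.45 total_interest=$217.45
After 9 (month_end (apply 2% monthly interest)): balance=$2465.79 total_interest=$265.79
After 10 (month_end (apply 2% monthly interest)): balance=$2515.10 total_interest=$315.10
After 11 (month_end (apply 2% monthly interest)): balance=$2565.40 total_interest=$365.40
After 12 (deposit($500)): balance=$3065.40 total_interest=$365.40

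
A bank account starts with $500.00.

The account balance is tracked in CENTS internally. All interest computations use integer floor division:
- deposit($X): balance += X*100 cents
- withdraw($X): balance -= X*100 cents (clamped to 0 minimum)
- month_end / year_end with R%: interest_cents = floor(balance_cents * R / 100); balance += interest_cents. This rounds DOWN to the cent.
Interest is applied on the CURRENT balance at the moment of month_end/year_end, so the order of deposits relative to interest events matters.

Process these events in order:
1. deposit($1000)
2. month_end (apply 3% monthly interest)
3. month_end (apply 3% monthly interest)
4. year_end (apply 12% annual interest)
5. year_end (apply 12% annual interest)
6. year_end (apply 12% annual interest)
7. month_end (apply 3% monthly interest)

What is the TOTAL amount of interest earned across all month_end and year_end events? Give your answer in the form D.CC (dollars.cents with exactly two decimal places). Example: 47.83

After 1 (deposit($1000)): balance=$1500.00 total_interest=$0.00
After 2 (month_end (apply 3% monthly interest)): balance=$1545.00 total_interest=$45.00
After 3 (month_end (apply 3% monthly interest)): balance=$1591.35 total_interest=$91.35
After 4 (year_end (apply 12% annual interest)): balance=$1782.31 total_interest=$282.31
After 5 (year_end (apply 12% annual interest)): balance=$1996.18 total_interest=$496.18
After 6 (year_end (apply 12% annual interest)): balance=$2235.72 total_interest=$735.72
After 7 (month_end (apply 3% monthly interest)): balance=$2302.79 total_interest=$802.79

Answer: 802.79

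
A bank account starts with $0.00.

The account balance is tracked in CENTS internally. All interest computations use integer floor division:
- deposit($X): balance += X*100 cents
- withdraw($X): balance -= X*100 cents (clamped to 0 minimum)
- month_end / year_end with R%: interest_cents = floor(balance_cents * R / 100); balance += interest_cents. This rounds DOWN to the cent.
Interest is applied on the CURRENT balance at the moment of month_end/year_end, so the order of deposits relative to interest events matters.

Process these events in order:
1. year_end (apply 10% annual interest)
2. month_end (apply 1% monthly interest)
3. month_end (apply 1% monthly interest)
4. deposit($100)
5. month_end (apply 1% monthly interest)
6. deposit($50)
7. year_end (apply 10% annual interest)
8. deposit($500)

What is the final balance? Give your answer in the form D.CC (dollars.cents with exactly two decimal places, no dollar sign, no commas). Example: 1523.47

Answer: 666.10

Derivation:
After 1 (year_end (apply 10% annual interest)): balance=$0.00 total_interest=$0.00
After 2 (month_end (apply 1% monthly interest)): balance=$0.00 total_interest=$0.00
After 3 (month_end (apply 1% monthly interest)): balance=$0.00 total_interest=$0.00
After 4 (deposit($100)): balance=$100.00 total_interest=$0.00
After 5 (month_end (apply 1% monthly interest)): balance=$101.00 total_interest=$1.00
After 6 (deposit($50)): balance=$151.00 total_interest=$1.00
After 7 (year_end (apply 10% annual interest)): balance=$166.10 total_interest=$16.10
After 8 (deposit($500)): balance=$666.10 total_interest=$16.10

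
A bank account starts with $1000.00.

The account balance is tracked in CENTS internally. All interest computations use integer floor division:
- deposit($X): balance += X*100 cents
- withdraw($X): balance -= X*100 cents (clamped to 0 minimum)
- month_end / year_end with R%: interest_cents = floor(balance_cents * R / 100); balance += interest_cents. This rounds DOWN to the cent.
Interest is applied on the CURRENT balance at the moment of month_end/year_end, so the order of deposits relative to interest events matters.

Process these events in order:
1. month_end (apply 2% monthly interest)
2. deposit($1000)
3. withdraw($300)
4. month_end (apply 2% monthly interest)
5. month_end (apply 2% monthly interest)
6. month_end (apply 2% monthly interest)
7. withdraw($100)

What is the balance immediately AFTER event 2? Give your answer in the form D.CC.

Answer: 2020.00

Derivation:
After 1 (month_end (apply 2% monthly interest)): balance=$1020.00 total_interest=$20.00
After 2 (deposit($1000)): balance=$2020.00 total_interest=$20.00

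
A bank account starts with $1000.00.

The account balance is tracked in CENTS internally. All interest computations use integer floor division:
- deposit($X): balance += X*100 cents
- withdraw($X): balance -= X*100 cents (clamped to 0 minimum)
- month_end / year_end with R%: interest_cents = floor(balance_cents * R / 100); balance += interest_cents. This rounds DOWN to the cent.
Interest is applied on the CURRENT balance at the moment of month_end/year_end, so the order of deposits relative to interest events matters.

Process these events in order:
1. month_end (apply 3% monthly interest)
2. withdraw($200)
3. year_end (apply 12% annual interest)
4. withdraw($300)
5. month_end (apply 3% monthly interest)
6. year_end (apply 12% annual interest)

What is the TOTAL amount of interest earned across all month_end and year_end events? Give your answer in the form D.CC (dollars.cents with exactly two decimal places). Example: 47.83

Answer: 226.29

Derivation:
After 1 (month_end (apply 3% monthly interest)): balance=$1030.00 total_interest=$30.00
After 2 (withdraw($200)): balance=$830.00 total_interest=$30.00
After 3 (year_end (apply 12% annual interest)): balance=$929.60 total_interest=$129.60
After 4 (withdraw($300)): balance=$629.60 total_interest=$129.60
After 5 (month_end (apply 3% monthly interest)): balance=$648.48 total_interest=$148.48
After 6 (year_end (apply 12% annual interest)): balance=$726.29 total_interest=$226.29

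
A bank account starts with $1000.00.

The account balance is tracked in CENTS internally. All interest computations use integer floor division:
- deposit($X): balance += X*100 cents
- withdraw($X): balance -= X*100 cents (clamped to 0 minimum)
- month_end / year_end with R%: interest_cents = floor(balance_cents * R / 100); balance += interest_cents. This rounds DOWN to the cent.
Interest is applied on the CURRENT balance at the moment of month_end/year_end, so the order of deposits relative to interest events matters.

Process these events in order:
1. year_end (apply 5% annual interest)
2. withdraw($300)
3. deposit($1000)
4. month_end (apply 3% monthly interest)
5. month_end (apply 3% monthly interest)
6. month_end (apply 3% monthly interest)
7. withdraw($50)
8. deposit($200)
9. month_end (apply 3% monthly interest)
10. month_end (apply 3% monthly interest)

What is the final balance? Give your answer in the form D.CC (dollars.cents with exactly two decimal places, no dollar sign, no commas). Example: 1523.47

Answer: 2187.84

Derivation:
After 1 (year_end (apply 5% annual interest)): balance=$1050.00 total_interest=$50.00
After 2 (withdraw($300)): balance=$750.00 total_interest=$50.00
After 3 (deposit($1000)): balance=$1750.00 total_interest=$50.00
After 4 (month_end (apply 3% monthly interest)): balance=$1802.50 total_interest=$102.50
After 5 (month_end (apply 3% monthly interest)): balance=$1856.57 total_interest=$156.57
After 6 (month_end (apply 3% monthly interest)): balance=$1912.26 total_interest=$212.26
After 7 (withdraw($50)): balance=$1862.26 total_interest=$212.26
After 8 (deposit($200)): balance=$2062.26 total_interest=$212.26
After 9 (month_end (apply 3% monthly interest)): balance=$2124.12 total_interest=$274.12
After 10 (month_end (apply 3% monthly interest)): balance=$2187.84 total_interest=$337.84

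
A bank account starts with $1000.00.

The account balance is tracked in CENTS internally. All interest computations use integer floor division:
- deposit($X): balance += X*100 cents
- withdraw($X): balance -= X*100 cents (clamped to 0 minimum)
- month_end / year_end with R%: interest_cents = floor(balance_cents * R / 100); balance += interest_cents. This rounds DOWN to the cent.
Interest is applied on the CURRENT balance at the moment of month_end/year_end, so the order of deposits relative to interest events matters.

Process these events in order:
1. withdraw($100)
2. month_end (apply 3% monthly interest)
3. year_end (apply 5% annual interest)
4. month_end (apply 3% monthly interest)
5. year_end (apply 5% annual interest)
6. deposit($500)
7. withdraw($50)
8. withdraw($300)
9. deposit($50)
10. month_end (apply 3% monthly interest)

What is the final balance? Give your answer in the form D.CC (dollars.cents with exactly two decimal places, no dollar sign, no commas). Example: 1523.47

After 1 (withdraw($100)): balance=$900.00 total_interest=$0.00
After 2 (month_end (apply 3% monthly interest)): balance=$927.00 total_interest=$27.00
After 3 (year_end (apply 5% annual interest)): balance=$973.35 total_interest=$73.35
After 4 (month_end (apply 3% monthly interest)): balance=$1002.55 total_interest=$102.55
After 5 (year_end (apply 5% annual interest)): balance=$1052.67 total_interest=$152.67
After 6 (deposit($500)): balance=$1552.67 total_interest=$152.67
After 7 (withdraw($50)): balance=$1502.67 total_interest=$152.67
After 8 (withdraw($300)): balance=$1202.67 total_interest=$152.67
After 9 (deposit($50)): balance=$1252.67 total_interest=$152.67
After 10 (month_end (apply 3% monthly interest)): balance=$1290.25 total_interest=$190.25

Answer: 1290.25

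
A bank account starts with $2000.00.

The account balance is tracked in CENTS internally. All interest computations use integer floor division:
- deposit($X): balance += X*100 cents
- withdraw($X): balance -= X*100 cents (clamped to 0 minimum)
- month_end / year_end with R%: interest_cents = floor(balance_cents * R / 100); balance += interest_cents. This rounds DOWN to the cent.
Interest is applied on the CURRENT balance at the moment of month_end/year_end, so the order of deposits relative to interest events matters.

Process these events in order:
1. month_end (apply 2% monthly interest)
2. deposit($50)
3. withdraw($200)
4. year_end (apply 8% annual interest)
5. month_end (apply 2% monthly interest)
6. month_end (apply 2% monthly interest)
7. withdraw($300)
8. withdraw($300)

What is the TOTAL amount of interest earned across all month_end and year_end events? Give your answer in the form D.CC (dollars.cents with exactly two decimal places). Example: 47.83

After 1 (month_end (apply 2% monthly interest)): balance=$2040.00 total_interest=$40.00
After 2 (deposit($50)): balance=$2090.00 total_interest=$40.00
After 3 (withdraw($200)): balance=$1890.00 total_interest=$40.00
After 4 (year_end (apply 8% annual interest)): balance=$2041.20 total_interest=$191.20
After 5 (month_end (apply 2% monthly interest)): balance=$2082.02 total_interest=$232.02
After 6 (month_end (apply 2% monthly interest)): balance=$2123.66 total_interest=$273.66
After 7 (withdraw($300)): balance=$1823.66 total_interest=$273.66
After 8 (withdraw($300)): balance=$1523.66 total_interest=$273.66

Answer: 273.66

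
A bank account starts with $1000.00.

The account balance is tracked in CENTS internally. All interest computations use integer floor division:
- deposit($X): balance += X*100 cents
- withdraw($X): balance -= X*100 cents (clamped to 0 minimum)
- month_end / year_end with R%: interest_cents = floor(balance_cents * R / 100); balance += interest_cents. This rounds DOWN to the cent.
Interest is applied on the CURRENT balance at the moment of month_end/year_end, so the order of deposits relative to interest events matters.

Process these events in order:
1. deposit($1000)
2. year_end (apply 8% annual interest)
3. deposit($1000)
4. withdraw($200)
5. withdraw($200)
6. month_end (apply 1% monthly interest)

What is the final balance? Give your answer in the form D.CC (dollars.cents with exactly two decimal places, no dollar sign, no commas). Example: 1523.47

Answer: 2787.60

Derivation:
After 1 (deposit($1000)): balance=$2000.00 total_interest=$0.00
After 2 (year_end (apply 8% annual interest)): balance=$2160.00 total_interest=$160.00
After 3 (deposit($1000)): balance=$3160.00 total_interest=$160.00
After 4 (withdraw($200)): balance=$2960.00 total_interest=$160.00
After 5 (withdraw($200)): balance=$2760.00 total_interest=$160.00
After 6 (month_end (apply 1% monthly interest)): balance=$2787.60 total_interest=$187.60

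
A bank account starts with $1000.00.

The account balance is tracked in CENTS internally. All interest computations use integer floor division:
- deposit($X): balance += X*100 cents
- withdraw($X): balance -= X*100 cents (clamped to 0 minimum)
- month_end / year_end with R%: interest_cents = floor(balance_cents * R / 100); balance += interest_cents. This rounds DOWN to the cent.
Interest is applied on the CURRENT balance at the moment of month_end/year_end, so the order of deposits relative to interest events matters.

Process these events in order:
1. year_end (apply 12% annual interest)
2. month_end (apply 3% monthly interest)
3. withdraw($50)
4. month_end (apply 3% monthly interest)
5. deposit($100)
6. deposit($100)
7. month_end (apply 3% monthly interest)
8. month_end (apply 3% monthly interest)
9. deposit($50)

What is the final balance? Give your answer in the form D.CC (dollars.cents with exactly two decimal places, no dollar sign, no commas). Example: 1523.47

Answer: 1468.10

Derivation:
After 1 (year_end (apply 12% annual interest)): balance=$1120.00 total_interest=$120.00
After 2 (month_end (apply 3% monthly interest)): balance=$1153.60 total_interest=$153.60
After 3 (withdraw($50)): balance=$1103.60 total_interest=$153.60
After 4 (month_end (apply 3% monthly interest)): balance=$1136.70 total_interest=$186.70
After 5 (deposit($100)): balance=$1236.70 total_interest=$186.70
After 6 (deposit($100)): balance=$1336.70 total_interest=$186.70
After 7 (month_end (apply 3% monthly interest)): balance=$1376.80 total_interest=$226.80
After 8 (month_end (apply 3% monthly interest)): balance=$1418.10 total_interest=$268.10
After 9 (deposit($50)): balance=$1468.10 total_interest=$268.10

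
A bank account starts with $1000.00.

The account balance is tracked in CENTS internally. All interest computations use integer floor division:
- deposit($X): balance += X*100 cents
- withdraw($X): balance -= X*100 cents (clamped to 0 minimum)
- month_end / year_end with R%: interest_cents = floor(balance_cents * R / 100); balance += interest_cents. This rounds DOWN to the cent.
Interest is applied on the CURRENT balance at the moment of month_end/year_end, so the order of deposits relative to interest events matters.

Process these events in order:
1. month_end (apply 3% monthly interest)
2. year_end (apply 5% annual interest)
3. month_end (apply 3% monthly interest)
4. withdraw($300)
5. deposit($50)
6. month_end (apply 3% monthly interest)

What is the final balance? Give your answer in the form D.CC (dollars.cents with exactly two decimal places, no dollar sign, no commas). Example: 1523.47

After 1 (month_end (apply 3% monthly interest)): balance=$1030.00 total_interest=$30.00
After 2 (year_end (apply 5% annual interest)): balance=$1081.50 total_interest=$81.50
After 3 (month_end (apply 3% monthly interest)): balance=$1113.94 total_interest=$113.94
After 4 (withdraw($300)): balance=$813.94 total_interest=$113.94
After 5 (deposit($50)): balance=$863.94 total_interest=$113.94
After 6 (month_end (apply 3% monthly interest)): balance=$889.85 total_interest=$139.85

Answer: 889.85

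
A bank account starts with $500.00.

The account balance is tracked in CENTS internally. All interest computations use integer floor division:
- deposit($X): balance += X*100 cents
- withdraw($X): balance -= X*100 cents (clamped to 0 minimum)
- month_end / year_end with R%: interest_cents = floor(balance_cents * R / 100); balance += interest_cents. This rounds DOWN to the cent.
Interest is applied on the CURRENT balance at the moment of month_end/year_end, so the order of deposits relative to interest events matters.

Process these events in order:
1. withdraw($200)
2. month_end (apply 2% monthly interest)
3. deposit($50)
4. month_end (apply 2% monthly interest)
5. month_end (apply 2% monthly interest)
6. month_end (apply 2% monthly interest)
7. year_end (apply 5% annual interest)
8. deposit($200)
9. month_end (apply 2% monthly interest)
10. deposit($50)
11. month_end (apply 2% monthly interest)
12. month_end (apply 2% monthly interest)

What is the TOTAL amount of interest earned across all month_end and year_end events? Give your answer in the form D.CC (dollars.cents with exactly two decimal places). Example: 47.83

Answer: 85.19

Derivation:
After 1 (withdraw($200)): balance=$300.00 total_interest=$0.00
After 2 (month_end (apply 2% monthly interest)): balance=$306.00 total_interest=$6.00
After 3 (deposit($50)): balance=$356.00 total_interest=$6.00
After 4 (month_end (apply 2% monthly interest)): balance=$363.12 total_interest=$13.12
After 5 (month_end (apply 2% monthly interest)): balance=$370.38 total_interest=$20.38
After 6 (month_end (apply 2% monthly interest)): balance=$377.78 total_interest=$27.78
After 7 (year_end (apply 5% annual interest)): balance=$396.66 total_interest=$46.66
After 8 (deposit($200)): balance=$596.66 total_interest=$46.66
After 9 (month_end (apply 2% monthly interest)): balance=$608.59 total_interest=$58.59
After 10 (deposit($50)): balance=$658.59 total_interest=$58.59
After 11 (month_end (apply 2% monthly interest)): balance=$671.76 total_interest=$71.76
After 12 (month_end (apply 2% monthly interest)): balance=$685.19 total_interest=$85.19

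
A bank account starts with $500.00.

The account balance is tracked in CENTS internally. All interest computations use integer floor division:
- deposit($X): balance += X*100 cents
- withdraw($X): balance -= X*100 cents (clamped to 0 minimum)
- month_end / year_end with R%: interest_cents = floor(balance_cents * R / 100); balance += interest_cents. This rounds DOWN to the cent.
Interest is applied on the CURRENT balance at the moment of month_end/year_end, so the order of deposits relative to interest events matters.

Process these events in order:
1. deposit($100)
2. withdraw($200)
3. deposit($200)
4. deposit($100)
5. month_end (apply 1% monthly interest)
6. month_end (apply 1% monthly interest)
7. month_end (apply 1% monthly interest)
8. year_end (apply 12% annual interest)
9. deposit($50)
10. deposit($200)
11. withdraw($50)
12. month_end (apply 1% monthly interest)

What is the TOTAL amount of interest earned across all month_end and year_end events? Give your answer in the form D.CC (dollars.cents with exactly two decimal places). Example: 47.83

Answer: 117.82

Derivation:
After 1 (deposit($100)): balance=$600.00 total_interest=$0.00
After 2 (withdraw($200)): balance=$400.00 total_interest=$0.00
After 3 (deposit($200)): balance=$600.00 total_interest=$0.00
After 4 (deposit($100)): balance=$700.00 total_interest=$0.00
After 5 (month_end (apply 1% monthly interest)): balance=$707.00 total_interest=$7.00
After 6 (month_end (apply 1% monthly interest)): balance=$714.07 total_interest=$14.07
After 7 (month_end (apply 1% monthly interest)): balance=$721.21 total_interest=$21.21
After 8 (year_end (apply 12% annual interest)): balance=$807.75 total_interest=$107.75
After 9 (deposit($50)): balance=$857.75 total_interest=$107.75
After 10 (deposit($200)): balance=$1057.75 total_interest=$107.75
After 11 (withdraw($50)): balance=$1007.75 total_interest=$107.75
After 12 (month_end (apply 1% monthly interest)): balance=$1017.82 total_interest=$117.82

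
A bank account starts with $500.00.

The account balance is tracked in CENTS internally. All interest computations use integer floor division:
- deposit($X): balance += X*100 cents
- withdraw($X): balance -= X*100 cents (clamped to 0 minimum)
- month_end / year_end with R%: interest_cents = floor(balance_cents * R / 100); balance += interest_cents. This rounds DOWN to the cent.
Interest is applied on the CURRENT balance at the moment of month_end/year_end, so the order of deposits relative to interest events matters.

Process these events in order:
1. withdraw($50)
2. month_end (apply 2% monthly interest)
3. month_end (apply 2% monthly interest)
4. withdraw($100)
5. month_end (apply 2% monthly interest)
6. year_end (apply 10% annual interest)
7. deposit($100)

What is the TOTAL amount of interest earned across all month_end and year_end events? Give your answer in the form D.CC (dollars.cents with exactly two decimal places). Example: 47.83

After 1 (withdraw($50)): balance=$450.00 total_interest=$0.00
After 2 (month_end (apply 2% monthly interest)): balance=$459.00 total_interest=$9.00
After 3 (month_end (apply 2% monthly interest)): balance=$468.18 total_interest=$18.18
After 4 (withdraw($100)): balance=$368.18 total_interest=$18.18
After 5 (month_end (apply 2% monthly interest)): balance=$375.54 total_interest=$25.54
After 6 (year_end (apply 10% annual interest)): balance=$413.09 total_interest=$63.09
After 7 (deposit($100)): balance=$513.09 total_interest=$63.09

Answer: 63.09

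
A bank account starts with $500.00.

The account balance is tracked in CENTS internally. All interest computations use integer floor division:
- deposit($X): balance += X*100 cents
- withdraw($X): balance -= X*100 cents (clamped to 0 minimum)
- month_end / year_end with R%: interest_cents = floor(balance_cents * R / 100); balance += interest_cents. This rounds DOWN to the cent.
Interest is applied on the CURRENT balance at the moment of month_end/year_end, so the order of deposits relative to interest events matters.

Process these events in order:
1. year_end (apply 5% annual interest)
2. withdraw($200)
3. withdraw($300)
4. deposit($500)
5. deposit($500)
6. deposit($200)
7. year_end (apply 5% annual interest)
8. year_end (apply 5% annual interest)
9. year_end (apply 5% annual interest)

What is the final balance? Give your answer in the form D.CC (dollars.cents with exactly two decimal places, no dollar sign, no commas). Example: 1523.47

After 1 (year_end (apply 5% annual interest)): balance=$525.00 total_interest=$25.00
After 2 (withdraw($200)): balance=$325.00 total_interest=$25.00
After 3 (withdraw($300)): balance=$25.00 total_interest=$25.00
After 4 (deposit($500)): balance=$525.00 total_interest=$25.00
After 5 (deposit($500)): balance=$1025.00 total_interest=$25.00
After 6 (deposit($200)): balance=$1225.00 total_interest=$25.00
After 7 (year_end (apply 5% annual interest)): balance=$1286.25 total_interest=$86.25
After 8 (year_end (apply 5% annual interest)): balance=$1350.56 total_interest=$150.56
After 9 (year_end (apply 5% annual interest)): balance=$1418.08 total_interest=$218.08

Answer: 1418.08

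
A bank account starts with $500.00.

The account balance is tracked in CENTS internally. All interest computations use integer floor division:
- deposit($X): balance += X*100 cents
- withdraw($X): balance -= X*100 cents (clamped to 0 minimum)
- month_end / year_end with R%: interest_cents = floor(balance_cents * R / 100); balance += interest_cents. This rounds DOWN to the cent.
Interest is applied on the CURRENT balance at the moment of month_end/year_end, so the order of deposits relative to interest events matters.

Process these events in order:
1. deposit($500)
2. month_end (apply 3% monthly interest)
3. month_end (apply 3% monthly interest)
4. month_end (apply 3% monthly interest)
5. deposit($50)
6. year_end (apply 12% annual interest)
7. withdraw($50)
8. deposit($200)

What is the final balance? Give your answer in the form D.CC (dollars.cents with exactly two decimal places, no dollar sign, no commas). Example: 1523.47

After 1 (deposit($500)): balance=$1000.00 total_interest=$0.00
After 2 (month_end (apply 3% monthly interest)): balance=$1030.00 total_interest=$30.00
After 3 (month_end (apply 3% monthly interest)): balance=$1060.90 total_interest=$60.90
After 4 (month_end (apply 3% monthly interest)): balance=$1092.72 total_interest=$92.72
After 5 (deposit($50)): balance=$1142.72 total_interest=$92.72
After 6 (year_end (apply 12% annual interest)): balance=$1279.84 total_interest=$229.84
After 7 (withdraw($50)): balance=$1229.84 total_interest=$229.84
After 8 (deposit($200)): balance=$1429.84 total_interest=$229.84

Answer: 1429.84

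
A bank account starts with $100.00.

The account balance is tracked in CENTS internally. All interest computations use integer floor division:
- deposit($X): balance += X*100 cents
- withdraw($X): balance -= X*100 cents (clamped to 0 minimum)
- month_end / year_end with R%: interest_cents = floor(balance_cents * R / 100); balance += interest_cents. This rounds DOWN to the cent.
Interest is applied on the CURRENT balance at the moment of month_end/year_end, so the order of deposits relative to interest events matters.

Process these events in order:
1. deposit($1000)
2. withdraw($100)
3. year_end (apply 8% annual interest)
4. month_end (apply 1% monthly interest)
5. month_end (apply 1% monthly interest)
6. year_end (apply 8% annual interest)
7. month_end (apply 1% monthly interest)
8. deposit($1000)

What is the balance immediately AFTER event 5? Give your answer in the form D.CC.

Answer: 1101.70

Derivation:
After 1 (deposit($1000)): balance=$1100.00 total_interest=$0.00
After 2 (withdraw($100)): balance=$1000.00 total_interest=$0.00
After 3 (year_end (apply 8% annual interest)): balance=$1080.00 total_interest=$80.00
After 4 (month_end (apply 1% monthly interest)): balance=$1090.80 total_interest=$90.80
After 5 (month_end (apply 1% monthly interest)): balance=$1101.70 total_interest=$101.70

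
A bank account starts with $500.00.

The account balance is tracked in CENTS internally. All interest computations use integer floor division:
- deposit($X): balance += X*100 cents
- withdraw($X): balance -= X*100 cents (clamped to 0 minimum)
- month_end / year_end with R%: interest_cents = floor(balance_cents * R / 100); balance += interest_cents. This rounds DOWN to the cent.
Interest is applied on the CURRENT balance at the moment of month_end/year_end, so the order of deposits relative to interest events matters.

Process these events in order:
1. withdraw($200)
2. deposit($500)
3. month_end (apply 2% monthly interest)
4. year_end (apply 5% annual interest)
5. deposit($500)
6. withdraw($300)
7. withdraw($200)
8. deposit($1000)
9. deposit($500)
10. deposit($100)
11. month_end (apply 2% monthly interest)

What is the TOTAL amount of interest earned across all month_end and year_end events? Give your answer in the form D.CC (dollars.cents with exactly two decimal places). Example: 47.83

Answer: 105.93

Derivation:
After 1 (withdraw($200)): balance=$300.00 total_interest=$0.00
After 2 (deposit($500)): balance=$800.00 total_interest=$0.00
After 3 (month_end (apply 2% monthly interest)): balance=$816.00 total_interest=$16.00
After 4 (year_end (apply 5% annual interest)): balance=$856.80 total_interest=$56.80
After 5 (deposit($500)): balance=$1356.80 total_interest=$56.80
After 6 (withdraw($300)): balance=$1056.80 total_interest=$56.80
After 7 (withdraw($200)): balance=$856.80 total_interest=$56.80
After 8 (deposit($1000)): balance=$1856.80 total_interest=$56.80
After 9 (deposit($500)): balance=$2356.80 total_interest=$56.80
After 10 (deposit($100)): balance=$2456.80 total_interest=$56.80
After 11 (month_end (apply 2% monthly interest)): balance=$2505.93 total_interest=$105.93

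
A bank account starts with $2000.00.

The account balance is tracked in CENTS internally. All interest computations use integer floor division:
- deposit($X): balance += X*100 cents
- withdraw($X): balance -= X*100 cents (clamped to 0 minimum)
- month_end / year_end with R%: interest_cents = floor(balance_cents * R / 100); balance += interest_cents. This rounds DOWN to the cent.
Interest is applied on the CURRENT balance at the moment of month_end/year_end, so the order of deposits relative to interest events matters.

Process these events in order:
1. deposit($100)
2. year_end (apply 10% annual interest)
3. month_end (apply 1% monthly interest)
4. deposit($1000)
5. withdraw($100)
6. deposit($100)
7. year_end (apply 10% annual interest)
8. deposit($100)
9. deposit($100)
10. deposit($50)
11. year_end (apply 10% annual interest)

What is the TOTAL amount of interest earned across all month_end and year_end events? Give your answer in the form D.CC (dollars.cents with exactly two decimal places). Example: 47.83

Answer: 958.05

Derivation:
After 1 (deposit($100)): balance=$2100.00 total_interest=$0.00
After 2 (year_end (apply 10% annual interest)): balance=$2310.00 total_interest=$210.00
After 3 (month_end (apply 1% monthly interest)): balance=$2333.10 total_interest=$233.10
After 4 (deposit($1000)): balance=$3333.10 total_interest=$233.10
After 5 (withdraw($100)): balance=$3233.10 total_interest=$233.10
After 6 (deposit($100)): balance=$3333.10 total_interest=$233.10
After 7 (year_end (apply 10% annual interest)): balance=$3666.41 total_interest=$566.41
After 8 (deposit($100)): balance=$3766.41 total_interest=$566.41
After 9 (deposit($100)): balance=$3866.41 total_interest=$566.41
After 10 (deposit($50)): balance=$3916.41 total_interest=$566.41
After 11 (year_end (apply 10% annual interest)): balance=$4308.05 total_interest=$958.05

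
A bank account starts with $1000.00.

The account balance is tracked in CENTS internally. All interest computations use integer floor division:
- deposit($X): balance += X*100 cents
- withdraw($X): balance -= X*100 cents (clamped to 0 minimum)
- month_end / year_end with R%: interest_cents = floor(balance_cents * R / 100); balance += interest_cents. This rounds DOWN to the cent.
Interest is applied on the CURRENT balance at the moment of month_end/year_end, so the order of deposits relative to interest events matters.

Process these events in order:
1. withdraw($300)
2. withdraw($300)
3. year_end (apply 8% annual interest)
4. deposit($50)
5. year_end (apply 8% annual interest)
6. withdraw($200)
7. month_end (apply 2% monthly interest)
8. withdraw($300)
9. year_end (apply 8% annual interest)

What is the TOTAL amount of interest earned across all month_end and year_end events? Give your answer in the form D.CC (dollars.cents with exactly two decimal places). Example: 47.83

After 1 (withdraw($300)): balance=$700.00 total_interest=$0.00
After 2 (withdraw($300)): balance=$400.00 total_interest=$0.00
After 3 (year_end (apply 8% annual interest)): balance=$432.00 total_interest=$32.00
After 4 (deposit($50)): balance=$482.00 total_interest=$32.00
After 5 (year_end (apply 8% annual interest)): balance=$520.56 total_interest=$70.56
After 6 (withdraw($200)): balance=$320.56 total_interest=$70.56
After 7 (month_end (apply 2% monthly interest)): balance=$326.97 total_interest=$76.97
After 8 (withdraw($300)): balance=$26.97 total_interest=$76.97
After 9 (year_end (apply 8% annual interest)): balance=$29.12 total_interest=$79.12

Answer: 79.12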